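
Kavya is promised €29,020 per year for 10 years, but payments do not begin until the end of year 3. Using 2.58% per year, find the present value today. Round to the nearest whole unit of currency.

€240,375

Value one period before first payment (t=2): 29020 × [1 − (1+0.0258)^(−10)] / 0.0258 = 29020 × 8.715995 = 252,938.1680
PV₀ = 252,938.1680 / (1+0.0258)^2 = 252,938.1680 / 1.052266 = 240,374.8240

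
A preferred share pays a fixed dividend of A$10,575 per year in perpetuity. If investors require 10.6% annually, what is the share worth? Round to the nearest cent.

A$99,764.15

PV = C/r = 10575/0.106 = 99,764.1509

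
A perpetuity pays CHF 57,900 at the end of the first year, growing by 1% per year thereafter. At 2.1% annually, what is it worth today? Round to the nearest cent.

CHF 5,263,636.36

PV = D₁/(r − g) = 57900/(0.021 − 0.01) = 5,263,636.3636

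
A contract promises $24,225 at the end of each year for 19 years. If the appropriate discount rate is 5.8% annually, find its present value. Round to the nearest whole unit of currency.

$274,583

Annuity factor a(19|0.058) = 11.334687; PV = 24225 × 11.334687 = 274,582.8019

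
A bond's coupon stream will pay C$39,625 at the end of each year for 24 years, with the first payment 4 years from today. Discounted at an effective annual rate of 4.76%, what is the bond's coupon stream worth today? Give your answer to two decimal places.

PV at t=3 (ordinary 24-year annuity): 39625 × a(24|0.0476) = 39625 × 14.126615 = 559,767.1315
PV₀ = 559,767.1315 / (1+0.0476)^3 = 559,767.1315 / 1.149705 = 486,878.8673

C$486,878.87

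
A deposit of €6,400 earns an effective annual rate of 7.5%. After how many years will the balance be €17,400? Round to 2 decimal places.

13.83 years

(1+i)^n = 17400/6400 = 2.71875, so n = ln 2.71875 / ln 1.075 = 13.8297 years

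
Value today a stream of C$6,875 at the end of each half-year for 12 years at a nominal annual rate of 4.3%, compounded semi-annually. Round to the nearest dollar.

C$127,850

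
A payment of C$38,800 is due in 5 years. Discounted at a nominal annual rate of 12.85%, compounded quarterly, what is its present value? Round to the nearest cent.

C$20,615.12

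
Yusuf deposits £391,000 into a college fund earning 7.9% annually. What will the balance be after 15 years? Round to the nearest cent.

FV = PV·(1+i)^n = 391,000 × 3.128396 = 1,223,202.6904

£1,223,202.69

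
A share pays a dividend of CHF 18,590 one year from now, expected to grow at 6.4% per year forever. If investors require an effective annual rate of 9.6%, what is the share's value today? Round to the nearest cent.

CHF 580,937.50

PV = D₁/(r − g) = 18590/(0.096 − 0.064) = 580,937.5000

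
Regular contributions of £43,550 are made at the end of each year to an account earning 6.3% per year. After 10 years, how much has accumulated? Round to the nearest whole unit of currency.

£582,175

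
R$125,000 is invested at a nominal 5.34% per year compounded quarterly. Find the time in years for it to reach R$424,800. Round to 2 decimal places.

Periodic rate i = 0.0534/4 = 0.01335.
(1+i)^n = 424800/125000 = 3.39840, so n = ln 3.39840 / ln 1.01335 = 92.2436 quarters
= 92.2436/4 years

23.06 years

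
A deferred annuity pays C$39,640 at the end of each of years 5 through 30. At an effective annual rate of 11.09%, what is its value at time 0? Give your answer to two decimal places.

C$219,455.25

PV at t=4 (ordinary 26-year annuity): 39640 × a(26|0.1109) = 39640 × 8.431643 = 334,230.3195
PV₀ = 334,230.3195 / (1+0.1109)^4 = 334,230.3195 / 1.523000 = 219,455.2511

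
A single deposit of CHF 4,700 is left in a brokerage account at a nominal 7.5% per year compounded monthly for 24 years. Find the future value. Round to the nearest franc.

With 12 periods per year: i = 0.00625, n = 288.
FV = PV·(1+i)^n = 4,700 × 6.015854 = 28,274.5141

CHF 28,275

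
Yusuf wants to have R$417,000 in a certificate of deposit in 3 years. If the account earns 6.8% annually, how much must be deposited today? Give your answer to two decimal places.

R$342,312.14

PV = 417,000 / (1 + 0.068)^3 = 417,000 / 1.218186 = 342,312.1363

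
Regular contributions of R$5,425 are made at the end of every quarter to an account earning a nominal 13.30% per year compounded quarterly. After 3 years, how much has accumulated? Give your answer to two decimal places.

R$78,428.83

With 4 periods per year: i = 0.03325, n = 12.
FV = 5425 × [(1+0.03325)^12 − 1] / 0.03325 = 5425 × 14.456927 = 78,428.8268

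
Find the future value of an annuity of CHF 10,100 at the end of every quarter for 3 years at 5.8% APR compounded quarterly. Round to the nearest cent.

CHF 131,348.48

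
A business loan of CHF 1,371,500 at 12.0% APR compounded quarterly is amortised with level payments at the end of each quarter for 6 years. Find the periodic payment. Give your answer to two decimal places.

i = 0.12/4 = 0.03 per quarter; n = 6·4 = 24.
PMT = 1.3715e+06 / ( [1 − (1+0.03)^(−24)] / 0.03 ) = 1.3715e+06 / 16.935542 = 80,983.5310

CHF 80,983.53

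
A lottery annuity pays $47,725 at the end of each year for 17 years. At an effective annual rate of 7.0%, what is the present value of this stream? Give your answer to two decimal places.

$465,949.82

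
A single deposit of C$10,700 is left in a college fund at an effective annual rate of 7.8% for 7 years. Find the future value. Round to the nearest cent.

10,700 × (1+0.078)^7 = 10,700 × 1.691731 = 18,101.5225

C$18,101.52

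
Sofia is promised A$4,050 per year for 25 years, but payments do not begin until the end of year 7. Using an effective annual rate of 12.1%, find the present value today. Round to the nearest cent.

A$15,896.65

PV at t=6 (ordinary 25-year annuity): 4050 × a(25|0.121) = 4050 × 7.789046 = 31,545.6373
PV₀ = 31,545.6373 / (1+0.121)^6 = 31,545.6373 / 1.984420 = 15,896.6506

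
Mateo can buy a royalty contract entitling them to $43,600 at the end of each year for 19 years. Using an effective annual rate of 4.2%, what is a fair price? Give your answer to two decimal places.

PV = PMT · [1 − (1+i)^(−n)] / i = 43600 · 12.913600 = 563,032.9692

$563,032.97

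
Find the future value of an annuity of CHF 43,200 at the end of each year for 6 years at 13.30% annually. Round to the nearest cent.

CHF 362,274.71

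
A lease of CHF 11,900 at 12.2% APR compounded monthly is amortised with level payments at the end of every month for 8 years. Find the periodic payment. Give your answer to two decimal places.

With 12 periods per year: i = 0.0101667, n = 96.
PMT = 11900 / ( [1 − (1+0.0101667)^(−96)] / 0.0101667 ) = 11900 / 61.113751 = 194.7189

CHF 194.72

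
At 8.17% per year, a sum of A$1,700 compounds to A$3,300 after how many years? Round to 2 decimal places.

8.45 years

n = ln(3300/1700) / ln(1+0.0817) = ln(1.94118) / 0.078534 = 8.4460 years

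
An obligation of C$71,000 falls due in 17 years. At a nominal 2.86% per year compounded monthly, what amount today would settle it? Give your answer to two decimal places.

Periodic rate i = 0.0286/12 = 0.00238333; n = 17 × 12 = 204 periods.
PV = 71,000 / (1 + 0.00238333)^204 = 71,000 / 1.625185 = 43,687.3395

C$43,687.34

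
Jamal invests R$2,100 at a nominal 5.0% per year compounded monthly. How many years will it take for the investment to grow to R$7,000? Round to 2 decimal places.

24.13 years

Periodic rate i = 0.05/12 = 0.00416667.
(1+i)^n = 7000/2100 = 3.33333, so n = ln 3.33333 / ln 1.00417 = 289.5550 months
= 289.5550/12 years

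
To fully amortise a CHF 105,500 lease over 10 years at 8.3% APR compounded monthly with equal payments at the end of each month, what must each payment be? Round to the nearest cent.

With 12 periods per year: i = 0.00691667, n = 120.
Annuity-PV factor = 81.354655; PMT = 105500 / 81.354655 = 1,296.7912

CHF 1,296.79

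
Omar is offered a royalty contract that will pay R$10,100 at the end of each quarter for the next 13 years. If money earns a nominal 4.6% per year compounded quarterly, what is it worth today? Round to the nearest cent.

Periodic rate i = 0.046/4 = 0.0115; n = 13 × 4 = 52 periods.
PV = 10100 × [1 − (1+0.0115)^(−52)] / 0.0115 = 10100 × 38.974778 = 393,645.2543

R$393,645.25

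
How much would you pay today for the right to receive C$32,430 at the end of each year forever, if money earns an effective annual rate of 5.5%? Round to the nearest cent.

C$589,636.36

PV = PMT / i = 32430 / 0.055 = 589,636.3636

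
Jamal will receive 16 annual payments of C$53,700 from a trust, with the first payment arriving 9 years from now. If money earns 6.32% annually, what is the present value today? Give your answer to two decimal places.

C$325,192.05

Value one period before first payment (t=8): 53700 × [1 − (1+0.0632)^(−16)] / 0.0632 = 53700 × 9.887474 = 530,957.3769
Discount back 8 years: 530,957.3769 × (1+0.0632)^(−8) = 530,957.3769 × 0.612464 = 325,192.0469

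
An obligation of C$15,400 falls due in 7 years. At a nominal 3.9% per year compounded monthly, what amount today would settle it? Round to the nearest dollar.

With 12 periods per year: i = 0.00325, n = 84.
PV = 15,400 / (1 + 0.00325)^84 = 15,400 / 1.313319 = 11,726.0185

C$11,726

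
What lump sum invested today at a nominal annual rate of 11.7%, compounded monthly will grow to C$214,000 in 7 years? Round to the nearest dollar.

Periodic rate i = 0.117/12 = 0.00975; n = 7 × 12 = 84 periods.
Discount factor = (1+0.00975)^(−84) = 0.442625; PV = 214,000 × 0.442625 = 94,721.6770

C$94,722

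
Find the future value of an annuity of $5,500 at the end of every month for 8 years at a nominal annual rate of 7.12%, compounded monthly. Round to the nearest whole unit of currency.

With 12 periods per year: i = 0.00593333, n = 96.
FV = PMT · [(1+i)^n − 1] / i = 5500 · 128.863029 = 708,746.6586

$708,747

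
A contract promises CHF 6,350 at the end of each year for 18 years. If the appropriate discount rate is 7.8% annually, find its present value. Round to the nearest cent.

PV = PMT · [1 − (1+i)^(−n)] / i = 6350 · 9.503343 = 60,346.2282

CHF 60,346.23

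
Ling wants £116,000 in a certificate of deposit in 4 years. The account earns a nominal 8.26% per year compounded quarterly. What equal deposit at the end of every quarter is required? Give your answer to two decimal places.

Periodic rate i = 0.0826/4 = 0.02065; n = 4 × 4 = 16 periods.
PMT = 116000 / ( [(1+0.02065)^16 − 1] / 0.02065 ) = 116000 / 18.733648 = 6,192.0668

£6,192.07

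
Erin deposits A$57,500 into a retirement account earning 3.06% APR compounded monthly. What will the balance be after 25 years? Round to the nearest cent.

A$123,446.92

i = 0.0306/12 = 0.00255 per month; n = 25·12 = 300.
FV = 57,500 × (1 + 0.00255)^300 = 123,446.9153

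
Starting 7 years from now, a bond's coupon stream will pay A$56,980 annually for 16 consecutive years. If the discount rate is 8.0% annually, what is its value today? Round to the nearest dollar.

A$317,827

PV at t=6 (ordinary 16-year annuity): 56980 × a(16|0.08) = 56980 × 8.851369 = 504,351.0145
Discount back 6 years: 504,351.0145 × (1+0.08)^(−6) = 504,351.0145 × 0.630170 = 317,826.6906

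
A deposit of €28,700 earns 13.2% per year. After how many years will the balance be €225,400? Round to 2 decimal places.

n = ln(225400/28700) / ln(1+0.132) = ln(7.85366) / 0.123986 = 16.6227 years

16.62 years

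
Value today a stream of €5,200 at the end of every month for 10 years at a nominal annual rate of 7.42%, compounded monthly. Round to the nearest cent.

Periodic rate i = 0.0742/12 = 0.00618333; n = 10 × 12 = 120 periods.
PV = 5200 × [1 − (1+0.00618333)^(−120)] / 0.00618333 = 5200 × 84.541824 = 439,617.4834

€439,617.48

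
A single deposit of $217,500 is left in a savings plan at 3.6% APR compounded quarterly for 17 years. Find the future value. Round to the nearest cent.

With 4 periods per year: i = 0.009, n = 68.
FV = PV·(1+i)^n = 217,500 × 1.839074 = 399,998.6867

$399,998.69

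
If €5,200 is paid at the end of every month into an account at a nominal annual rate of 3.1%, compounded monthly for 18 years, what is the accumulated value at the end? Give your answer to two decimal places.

€1,501,460.74

With 12 periods per year: i = 0.00258333, n = 216.
FV = 5200 × [(1+0.00258333)^216 − 1] / 0.00258333 = 5200 × 288.742450 = 1,501,460.7381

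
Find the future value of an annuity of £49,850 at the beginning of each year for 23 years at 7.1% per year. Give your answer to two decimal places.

£2,890,156.18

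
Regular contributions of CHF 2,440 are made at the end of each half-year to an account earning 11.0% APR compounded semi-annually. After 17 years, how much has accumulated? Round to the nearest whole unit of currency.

CHF 229,548

With 2 periods per year: i = 0.055, n = 34.
FV = PMT · [(1+i)^n − 1] / i = 2440 · 94.077122 = 229,548.1778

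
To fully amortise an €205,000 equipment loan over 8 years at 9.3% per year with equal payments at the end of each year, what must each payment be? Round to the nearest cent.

Annuity-PV factor = 5.473638; PMT = 205000 / 5.473638 = 37,452.2365

€37,452.24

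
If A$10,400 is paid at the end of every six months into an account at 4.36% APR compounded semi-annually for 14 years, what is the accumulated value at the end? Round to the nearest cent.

Periodic rate i = 0.0436/2 = 0.0218; n = 14 × 2 = 28 periods.
Accumulation factor s(28|0.0218) = 38.033598; FV = 10400 × 38.033598 = 395,549.4241

A$395,549.42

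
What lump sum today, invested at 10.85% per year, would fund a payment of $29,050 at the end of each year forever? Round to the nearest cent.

PV = C/r = 29050/0.1085 = 267,741.9355

$267,741.94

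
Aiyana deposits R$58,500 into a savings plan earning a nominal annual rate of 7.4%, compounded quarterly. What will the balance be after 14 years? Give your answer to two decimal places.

R$163,295.32

With 4 periods per year: i = 0.0185, n = 56.
58,500 × (1+0.0185)^56 = 58,500 × 2.791373 = 163,295.3180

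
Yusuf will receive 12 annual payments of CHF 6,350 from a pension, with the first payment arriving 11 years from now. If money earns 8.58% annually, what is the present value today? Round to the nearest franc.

PV at t=10 (ordinary 12-year annuity): 6350 × a(12|0.0858) = 6350 × 7.314762 = 46,448.7417
Discount back 10 years: 46,448.7417 × (1+0.0858)^(−10) = 46,448.7417 × 0.439038 = 20,392.7399

CHF 20,393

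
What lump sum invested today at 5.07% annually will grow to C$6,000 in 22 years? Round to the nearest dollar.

C$2,021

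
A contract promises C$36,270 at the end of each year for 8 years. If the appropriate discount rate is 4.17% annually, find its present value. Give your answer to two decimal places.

PV = PMT · [1 − (1+i)^(−n)] / i = 36270 · 6.685733 = 242,491.5394

C$242,491.54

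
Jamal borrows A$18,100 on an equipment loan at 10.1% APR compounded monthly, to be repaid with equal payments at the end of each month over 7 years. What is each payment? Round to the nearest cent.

With 12 periods per year: i = 0.00841667, n = 84.
PMT = 18100 / ( [1 − (1+0.00841667)^(−84)] / 0.00841667 ) = 18100 / 60.049603 = 301.4175

A$301.42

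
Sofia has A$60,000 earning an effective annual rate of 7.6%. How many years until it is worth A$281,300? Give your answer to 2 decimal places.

(1+i)^n = 281300/60000 = 4.68833, so n = ln 4.68833 / ln 1.076 = 21.0931 years

21.09 years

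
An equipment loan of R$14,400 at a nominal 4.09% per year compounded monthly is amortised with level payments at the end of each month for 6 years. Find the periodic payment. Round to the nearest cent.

Periodic rate i = 0.0409/12 = 0.00340833; n = 6 × 12 = 72 periods.
PMT = 14400 / ( [1 − (1+0.00340833)^(−72)] / 0.00340833 ) = 14400 / 63.750207 = 225.8816

R$225.88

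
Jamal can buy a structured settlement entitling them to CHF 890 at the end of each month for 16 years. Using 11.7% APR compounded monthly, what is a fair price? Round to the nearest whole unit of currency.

CHF 77,114

Periodic rate i = 0.117/12 = 0.00975; n = 16 × 12 = 192 periods.
Annuity factor a(192|0.00975) = 86.644438; PV = 890 × 86.644438 = 77,113.5499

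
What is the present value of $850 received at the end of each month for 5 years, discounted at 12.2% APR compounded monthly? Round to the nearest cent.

$38,038.73

i = 0.122/12 = 0.0101667 per month; n = 5·12 = 60.
PV = 850 × [1 − (1+0.0101667)^(−60)] / 0.0101667 = 850 × 44.751447 = 38,038.7299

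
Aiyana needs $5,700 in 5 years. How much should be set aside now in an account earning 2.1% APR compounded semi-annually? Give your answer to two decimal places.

With 2 periods per year: i = 0.0105, n = 10.
PV = 5,700 / (1 + 0.0105)^10 = 5,700 / 1.110103 = 5,134.6598

$5,134.66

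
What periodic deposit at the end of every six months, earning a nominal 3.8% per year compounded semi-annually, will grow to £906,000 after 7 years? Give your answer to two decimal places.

With 2 periods per year: i = 0.019, n = 14.
PMT = 906000 / ( [(1+0.019)^14 − 1] / 0.019 ) = 906000 / 15.867538 = 57,097.7035

£57,097.70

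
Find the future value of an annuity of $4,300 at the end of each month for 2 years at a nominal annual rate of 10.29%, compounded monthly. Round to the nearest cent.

$114,046.59

i = 0.1029/12 = 0.008575 per month; n = 2·12 = 24.
FV = PMT · [(1+i)^n − 1] / i = 4300 · 26.522462 = 114,046.5872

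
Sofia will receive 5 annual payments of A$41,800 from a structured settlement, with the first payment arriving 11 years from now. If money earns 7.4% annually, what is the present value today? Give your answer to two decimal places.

Value one period before first payment (t=10): 41800 × [1 − (1+0.074)^(−5)] / 0.074 = 41800 × 4.056655 = 169,568.1954
PV₀ = 169,568.1954 / (1+0.074)^10 = 169,568.1954 / 2.041939 = 83,042.7236

A$83,042.72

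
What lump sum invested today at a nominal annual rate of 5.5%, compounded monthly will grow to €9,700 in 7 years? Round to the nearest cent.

€6,606.18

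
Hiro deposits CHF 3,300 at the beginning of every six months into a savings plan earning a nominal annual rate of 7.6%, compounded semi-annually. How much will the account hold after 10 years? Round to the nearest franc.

i = 0.076/2 = 0.038 per half-year; n = 10·2 = 20.
FV = 3300 × [(1+0.038)^20 − 1] / 0.038 × (1+i) = 3300 × 30.276034 = 99,910.9112
(Beginning-of-period payments → annuity-due factor ×(1+i).)

CHF 99,911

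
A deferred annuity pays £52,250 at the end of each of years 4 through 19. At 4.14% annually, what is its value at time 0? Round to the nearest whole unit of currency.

£533,545

Value one period before first payment (t=3): 52250 × [1 − (1+0.0414)^(−16)] / 0.0414 = 52250 × 11.532871 = 602,592.5099
PV₀ = 602,592.5099 / (1+0.0414)^3 = 602,592.5099 / 1.129413 = 533,544.9445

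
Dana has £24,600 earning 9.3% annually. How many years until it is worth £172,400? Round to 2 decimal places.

(1+i)^n = 172400/24600 = 7.00813, so n = ln 7.00813 / ln 1.093 = 21.8954 years

21.90 years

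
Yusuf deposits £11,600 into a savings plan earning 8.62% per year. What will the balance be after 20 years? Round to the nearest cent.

£60,625.31

11,600 × (1+0.0862)^20 = 11,600 × 5.226320 = 60,625.3081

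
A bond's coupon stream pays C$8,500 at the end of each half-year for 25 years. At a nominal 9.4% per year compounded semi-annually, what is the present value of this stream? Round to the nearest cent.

C$162,654.60

i = 0.094/2 = 0.047 per half-year; n = 25·2 = 50.
Annuity factor a(50|0.047) = 19.135835; PV = 8500 × 19.135835 = 162,654.6006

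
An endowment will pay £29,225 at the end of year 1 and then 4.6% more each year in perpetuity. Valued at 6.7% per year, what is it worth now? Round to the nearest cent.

PV = PMT / (i − g) = 29225 / (0.067 − 0.046) = 29225 / 0.021000 = 1,391,666.6667

£1,391,666.67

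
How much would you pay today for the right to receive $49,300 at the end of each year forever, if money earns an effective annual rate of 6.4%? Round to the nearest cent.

PV = C/r = 49300/0.064 = 770,312.5000

$770,312.50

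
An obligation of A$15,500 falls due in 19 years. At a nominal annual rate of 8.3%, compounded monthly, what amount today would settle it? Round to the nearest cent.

A$3,219.64

Periodic rate i = 0.083/12 = 0.00691667; n = 19 × 12 = 228 periods.
PV = 15,500 / (1 + 0.00691667)^228 = 15,500 / 4.814206 = 3,219.6376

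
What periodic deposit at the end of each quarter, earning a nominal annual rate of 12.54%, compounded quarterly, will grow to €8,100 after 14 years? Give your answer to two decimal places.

Periodic rate i = 0.1254/4 = 0.03135; n = 14 × 4 = 56 periods.
PMT = 8100 / ( [(1+0.03135)^56 − 1] / 0.03135 ) = 8100 / 147.783232 = 54.8100

€54.81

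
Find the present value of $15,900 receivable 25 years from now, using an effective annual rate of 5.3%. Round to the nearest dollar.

PV = FV·(1+i)^(−n) = 15,900 × 0.274973 = 4,372.0774

$4,372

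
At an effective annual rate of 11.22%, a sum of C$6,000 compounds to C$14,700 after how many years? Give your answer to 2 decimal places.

8.43 years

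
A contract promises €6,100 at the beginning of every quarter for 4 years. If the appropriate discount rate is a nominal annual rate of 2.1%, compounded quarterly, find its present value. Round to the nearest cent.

Periodic rate i = 0.021/4 = 0.00525; n = 4 × 4 = 16 periods.
PV = PMT · [1 − (1+i)^(−n)] / i × (1+i) = 6100 · 15.388308 = 93,868.6812
Payments are at the start of each period, so multiply by (1+i).

€93,868.68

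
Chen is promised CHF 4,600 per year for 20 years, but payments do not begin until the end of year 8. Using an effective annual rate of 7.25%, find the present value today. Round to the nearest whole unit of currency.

CHF 29,285

PV at t=7 (ordinary 20-year annuity): 4600 × a(20|0.0725) = 4600 × 10.391247 = 47,799.7365
Discount back 7 years: 47,799.7365 × (1+0.0725)^(−7) = 47,799.7365 × 0.612659 = 29,284.9439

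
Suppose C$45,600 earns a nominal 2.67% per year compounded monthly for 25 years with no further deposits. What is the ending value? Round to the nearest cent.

C$88,824.83

With 12 periods per year: i = 0.002225, n = 300.
FV = 45,600 × (1 + 0.002225)^300 = 88,824.8295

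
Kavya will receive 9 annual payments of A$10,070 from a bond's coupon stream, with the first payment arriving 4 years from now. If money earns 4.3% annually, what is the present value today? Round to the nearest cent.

A$65,096.91

Value one period before first payment (t=3): 10070 × [1 − (1+0.043)^(−9)] / 0.043 = 10070 × 7.334725 = 73,860.6808
PV₀ = 73,860.6808 / (1+0.043)^3 = 73,860.6808 / 1.134627 = 65,096.9111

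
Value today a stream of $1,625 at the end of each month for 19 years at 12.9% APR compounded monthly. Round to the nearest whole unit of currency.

$137,960

i = 0.129/12 = 0.01075 per month; n = 19·12 = 228.
PV = PMT · [1 − (1+i)^(−n)] / i = 1625 · 84.898384 = 137,959.8735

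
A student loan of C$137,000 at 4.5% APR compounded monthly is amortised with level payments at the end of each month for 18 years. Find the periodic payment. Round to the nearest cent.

C$926.56

i = 0.045/12 = 0.00375 per month; n = 18·12 = 216.
PMT = 137000 / ( [1 − (1+0.00375)^(−216)] / 0.00375 ) = 137000 / 147.857994 = 926.5647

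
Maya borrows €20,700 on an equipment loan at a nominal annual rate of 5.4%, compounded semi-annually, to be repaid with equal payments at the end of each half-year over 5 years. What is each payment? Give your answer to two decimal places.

i = 0.054/2 = 0.027 per half-year; n = 5·2 = 10.
Annuity-PV factor = 8.662303; PMT = 20700 / 8.662303 = 2,389.6647

€2,389.66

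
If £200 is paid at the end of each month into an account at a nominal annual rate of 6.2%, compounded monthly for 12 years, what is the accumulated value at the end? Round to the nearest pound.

Periodic rate i = 0.062/12 = 0.00516667; n = 12 × 12 = 144 periods.
FV = 200 × [(1+0.00516667)^144 − 1] / 0.00516667 = 200 × 212.963080 = 42,592.6160

£42,593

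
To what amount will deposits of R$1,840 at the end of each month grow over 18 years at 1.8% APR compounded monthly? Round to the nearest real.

i = 0.018/12 = 0.0015 per month; n = 18·12 = 216.
Accumulation factor s(216|0.0015) = 254.874467; FV = 1840 × 254.874467 = 468,969.0189

R$468,969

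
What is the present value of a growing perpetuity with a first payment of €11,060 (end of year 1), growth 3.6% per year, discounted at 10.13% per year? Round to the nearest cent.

€169,372.13

PV = D₁/(r − g) = 11060/(0.1013 − 0.036) = 169,372.1286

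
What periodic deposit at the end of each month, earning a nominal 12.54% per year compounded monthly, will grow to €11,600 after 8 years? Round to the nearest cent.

€70.77

With 12 periods per year: i = 0.01045, n = 96.
PMT = 11600 / ( [(1+0.01045)^96 − 1] / 0.01045 ) = 11600 / 163.907733 = 70.7715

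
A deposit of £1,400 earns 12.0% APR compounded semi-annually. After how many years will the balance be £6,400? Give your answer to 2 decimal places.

13.04 years

Periodic rate i = 0.12/2 = 0.06.
n = ln(6400/1400) / ln(1+0.06) = ln(4.57143) / 0.058269 = 26.0830 half-years
= 26.0830/2 years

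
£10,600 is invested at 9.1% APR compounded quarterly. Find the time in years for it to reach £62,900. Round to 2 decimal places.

Periodic rate i = 0.091/4 = 0.02275.
(1+i)^n = 62900/10600 = 5.93396, so n = ln 5.93396 / ln 1.02275 = 79.1592 quarters
= 79.1592/4 years

19.79 years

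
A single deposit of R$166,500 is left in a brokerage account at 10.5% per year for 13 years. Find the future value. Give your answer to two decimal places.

R$609,710.75

FV = PV·(1+i)^n = 166,500 × 3.661926 = 609,710.7498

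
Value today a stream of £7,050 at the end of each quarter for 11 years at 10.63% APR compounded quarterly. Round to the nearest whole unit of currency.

Periodic rate i = 0.1063/4 = 0.026575; n = 11 × 4 = 44 periods.
PV = 7050 × [1 − (1+0.026575)^(−44)] / 0.026575 = 7050 × 25.762468 = 181,625.4023

£181,625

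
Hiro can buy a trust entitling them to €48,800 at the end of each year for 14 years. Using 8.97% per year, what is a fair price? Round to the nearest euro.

PV = 48800 × [1 − (1+0.0897)^(−14)] / 0.0897 = 48800 × 7.799310 = 380,606.3196

€380,606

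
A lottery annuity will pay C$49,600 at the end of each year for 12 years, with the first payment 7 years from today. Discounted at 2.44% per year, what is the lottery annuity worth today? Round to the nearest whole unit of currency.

Value one period before first payment (t=6): 49600 × [1 − (1+0.0244)^(−12)] / 0.0244 = 49600 × 10.295130 = 510,638.4254
PV₀ = 510,638.4254 / (1+0.0244)^6 = 510,638.4254 / 1.155626 = 441,871.5837

C$441,872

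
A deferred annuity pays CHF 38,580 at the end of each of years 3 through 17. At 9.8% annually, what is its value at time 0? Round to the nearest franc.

Value one period before first payment (t=2): 38580 × [1 − (1+0.098)^(−15)] / 0.098 = 38580 × 7.693705 = 296,823.1525
PV₀ = 296,823.1525 / (1+0.098)^2 = 296,823.1525 / 1.205604 = 246,202.8598

CHF 246,203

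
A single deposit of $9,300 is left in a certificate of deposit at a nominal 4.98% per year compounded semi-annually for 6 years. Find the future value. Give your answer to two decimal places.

Periodic rate i = 0.0498/2 = 0.0249; n = 6 × 2 = 12 periods.
FV = 9,300 × (1 + 0.0249)^12 = 12,492.8310

$12,492.83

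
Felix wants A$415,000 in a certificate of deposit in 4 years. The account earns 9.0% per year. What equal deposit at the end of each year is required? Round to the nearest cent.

A$90,747.49

FV-annuity factor = 4.573129; PMT = 415000 / 4.573129 = 90,747.4948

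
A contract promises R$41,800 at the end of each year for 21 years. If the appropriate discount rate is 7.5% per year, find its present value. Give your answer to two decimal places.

PV = PMT · [1 − (1+i)^(−n)] / i = 41800 · 10.413480 = 435,283.4780

R$435,283.48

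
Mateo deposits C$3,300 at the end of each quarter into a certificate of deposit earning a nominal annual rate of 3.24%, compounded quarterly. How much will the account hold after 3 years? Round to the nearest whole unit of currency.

C$41,413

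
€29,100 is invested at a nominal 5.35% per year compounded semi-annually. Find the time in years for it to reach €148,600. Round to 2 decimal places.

30.88 years

Periodic rate i = 0.0535/2 = 0.02675.
n = ln(148600/29100) / ln(1+0.02675) = ln(5.10653) / 0.026398 = 61.7657 half-years
= 61.7657/2 years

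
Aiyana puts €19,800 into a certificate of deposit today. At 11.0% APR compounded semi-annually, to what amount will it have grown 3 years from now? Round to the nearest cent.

€27,301.09

i = 0.11/2 = 0.055 per half-year; n = 3·2 = 6.
FV = PV·(1+i)^n = 19,800 × 1.378843 = 27,301.0876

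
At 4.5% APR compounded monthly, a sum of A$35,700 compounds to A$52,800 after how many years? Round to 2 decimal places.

Periodic rate i = 0.045/12 = 0.00375.
(1+i)^n = 52800/35700 = 1.47899, so n = ln 1.47899 / ln 1.00375 = 104.5584 months
= 104.5584/12 years

8.71 years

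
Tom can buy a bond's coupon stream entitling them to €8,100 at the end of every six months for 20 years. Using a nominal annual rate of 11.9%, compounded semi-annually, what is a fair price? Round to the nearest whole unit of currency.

Periodic rate i = 0.119/2 = 0.0595; n = 20 × 2 = 40 periods.
PV = PMT · [1 − (1+i)^(−n)] / i = 8100 · 15.141606 = 122,647.0111

€122,647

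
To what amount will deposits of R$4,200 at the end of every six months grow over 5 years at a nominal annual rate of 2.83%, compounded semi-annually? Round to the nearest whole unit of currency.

R$44,778

With 2 periods per year: i = 0.01415, n = 10.
FV = PMT · [(1+i)^n − 1] / i = 4200 · 10.661382 = 44,777.8039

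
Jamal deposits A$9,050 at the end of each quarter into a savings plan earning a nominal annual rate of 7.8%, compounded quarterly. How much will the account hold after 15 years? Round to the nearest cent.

i = 0.078/4 = 0.0195 per quarter; n = 15·4 = 60.
FV = PMT · [(1+i)^n − 1] / i = 9050 · 112.098063 = 1,014,487.4701

A$1,014,487.47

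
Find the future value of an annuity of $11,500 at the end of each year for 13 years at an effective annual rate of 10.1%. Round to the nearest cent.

$283,889.92

FV = PMT · [(1+i)^n − 1] / i = 11500 · 24.686080 = 283,889.9188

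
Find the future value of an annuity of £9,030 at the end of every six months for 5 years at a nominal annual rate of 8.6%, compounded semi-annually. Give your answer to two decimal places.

£109,935.46

i = 0.086/2 = 0.043 per half-year; n = 5·2 = 10.
FV = 9030 × [(1+0.043)^10 − 1] / 0.043 = 9030 × 12.174470 = 109,935.4609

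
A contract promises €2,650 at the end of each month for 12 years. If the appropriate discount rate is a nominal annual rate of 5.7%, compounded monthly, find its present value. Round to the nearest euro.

i = 0.057/12 = 0.00475 per month; n = 12·12 = 144.
PV = 2650 × [1 − (1+0.00475)^(−144)] / 0.00475 = 2650 × 104.123713 = 275,927.8406

€275,928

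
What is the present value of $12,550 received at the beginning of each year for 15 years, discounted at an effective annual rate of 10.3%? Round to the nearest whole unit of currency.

$103,510

PV = PMT · [1 − (1+i)^(−n)] / i × (1+i) = 12550 · 8.247772 = 103,509.5378
Payments are at the start of each period, so multiply by (1+i).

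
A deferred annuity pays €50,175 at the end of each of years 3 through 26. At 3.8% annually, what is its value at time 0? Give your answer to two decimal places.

PV at t=2 (ordinary 24-year annuity): 50175 × a(24|0.038) = 50175 × 15.564021 = 780,924.7347
PV₀ = 780,924.7347 / (1+0.038)^2 = 780,924.7347 / 1.077444 = 724,793.8034

€724,793.80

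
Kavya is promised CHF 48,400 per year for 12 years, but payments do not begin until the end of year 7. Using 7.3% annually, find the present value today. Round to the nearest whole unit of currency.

CHF 247,913

PV at t=6 (ordinary 12-year annuity): 48400 × a(12|0.073) = 48400 × 7.817233 = 378,354.0965
Discount back 6 years: 378,354.0965 × (1+0.073)^(−6) = 378,354.0965 × 0.655242 = 247,913.4612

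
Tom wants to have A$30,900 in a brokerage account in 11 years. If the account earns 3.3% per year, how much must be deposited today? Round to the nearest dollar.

A$21,620

Discount factor = (1+0.033)^(−11) = 0.699675; PV = 30,900 × 0.699675 = 21,619.9628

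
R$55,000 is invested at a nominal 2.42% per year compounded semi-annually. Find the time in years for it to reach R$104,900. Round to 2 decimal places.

26.84 years

Periodic rate i = 0.0242/2 = 0.0121.
(1+i)^n = 104900/55000 = 1.90727, so n = ln 1.90727 / ln 1.0121 = 53.6837 half-years
= 53.6837/2 years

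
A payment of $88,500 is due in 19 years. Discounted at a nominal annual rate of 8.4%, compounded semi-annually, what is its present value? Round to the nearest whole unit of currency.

$18,534

i = 0.084/2 = 0.042 per half-year; n = 19·2 = 38.
PV = FV·(1+i)^(−n) = 88,500 × 0.209424 = 18,534.0338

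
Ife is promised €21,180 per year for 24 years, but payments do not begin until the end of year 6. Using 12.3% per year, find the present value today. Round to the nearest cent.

PV at t=5 (ordinary 24-year annuity): 21180 × a(24|0.123) = 21180 × 7.627761 = 161,555.9778
PV₀ = 161,555.9778 / (1+0.123)^5 = 161,555.9778 / 1.786071 = 90,453.2656

€90,453.27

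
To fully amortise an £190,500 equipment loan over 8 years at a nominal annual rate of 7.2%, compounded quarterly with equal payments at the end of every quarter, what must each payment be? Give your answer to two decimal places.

With 4 periods per year: i = 0.018, n = 32.
PMT = 190500 / ( [1 − (1+0.018)^(−32)] / 0.018 ) = 190500 / 24.165029 = 7,883.2928

£7,883.29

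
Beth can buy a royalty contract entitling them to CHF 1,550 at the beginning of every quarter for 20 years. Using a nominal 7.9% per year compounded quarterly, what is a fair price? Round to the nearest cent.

Periodic rate i = 0.079/4 = 0.01975; n = 20 × 4 = 80 periods.
PV = PMT · [1 − (1+i)^(−n)] / i × (1+i) = 1550 · 40.832769 = 63,290.7914
Payments are at the start of each period, so multiply by (1+i).

CHF 63,290.79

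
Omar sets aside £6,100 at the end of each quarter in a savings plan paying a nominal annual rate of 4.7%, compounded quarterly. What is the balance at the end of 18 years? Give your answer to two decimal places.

£684,675.93

With 4 periods per year: i = 0.01175, n = 72.
FV = 6100 × [(1+0.01175)^72 − 1] / 0.01175 = 6100 × 112.241955 = 684,675.9276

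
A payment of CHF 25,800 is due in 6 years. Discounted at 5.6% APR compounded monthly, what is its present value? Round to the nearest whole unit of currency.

CHF 18,452

Periodic rate i = 0.056/12 = 0.00466667; n = 6 × 12 = 72 periods.
PV = FV·(1+i)^(−n) = 25,800 × 0.715182 = 18,451.6918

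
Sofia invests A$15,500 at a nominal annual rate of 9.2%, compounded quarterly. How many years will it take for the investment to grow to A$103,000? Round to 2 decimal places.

20.82 years

Periodic rate i = 0.092/4 = 0.023.
n = ln(103000/15500) / ln(1+0.023) = ln(6.64516) / 0.022739 = 83.2864 quarters
= 83.2864/4 years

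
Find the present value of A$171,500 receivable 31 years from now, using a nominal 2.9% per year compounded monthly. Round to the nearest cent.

A$69,872.20

Periodic rate i = 0.029/12 = 0.00241667; n = 31 × 12 = 372 periods.
Discount factor = (1+0.00241667)^(−372) = 0.407418; PV = 171,500 × 0.407418 = 69,872.1967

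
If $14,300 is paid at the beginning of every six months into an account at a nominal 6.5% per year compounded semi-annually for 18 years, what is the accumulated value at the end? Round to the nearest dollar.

$982,462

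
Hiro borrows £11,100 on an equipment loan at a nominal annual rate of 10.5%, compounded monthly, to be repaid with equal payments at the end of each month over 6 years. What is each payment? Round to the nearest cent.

£208.45

With 12 periods per year: i = 0.00875, n = 72.
PMT = 11100 / ( [1 − (1+0.00875)^(−72)] / 0.00875 ) = 11100 / 53.251057 = 208.4466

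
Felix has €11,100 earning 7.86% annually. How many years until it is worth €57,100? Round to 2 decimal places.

21.65 years

(1+i)^n = 57100/11100 = 5.14414, so n = ln 5.14414 / ln 1.0786 = 21.6465 years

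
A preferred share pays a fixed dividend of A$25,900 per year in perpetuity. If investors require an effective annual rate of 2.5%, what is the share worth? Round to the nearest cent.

PV = PMT / i = 25900 / 0.025 = 1,036,000.0000

A$1,036,000.00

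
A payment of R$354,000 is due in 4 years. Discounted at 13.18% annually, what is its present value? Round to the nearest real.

R$215,737

PV = 354,000 / (1 + 0.1318)^4 = 354,000 / 1.640887 = 215,736.9346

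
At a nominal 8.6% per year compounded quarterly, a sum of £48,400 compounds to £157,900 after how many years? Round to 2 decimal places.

13.90 years

Periodic rate i = 0.086/4 = 0.0215.
n = ln(157900/48400) / ln(1+0.0215) = ln(3.26240) / 0.021272 = 55.5874 quarters
= 55.5874/4 years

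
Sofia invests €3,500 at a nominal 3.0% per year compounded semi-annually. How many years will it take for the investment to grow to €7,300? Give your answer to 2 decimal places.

Periodic rate i = 0.03/2 = 0.015.
(1+i)^n = 7300/3500 = 2.08571, so n = ln 2.08571 / ln 1.015 = 49.3741 half-years
= 49.3741/2 years

24.69 years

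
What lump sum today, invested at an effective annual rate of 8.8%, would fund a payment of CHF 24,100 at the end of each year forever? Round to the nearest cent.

PV = PMT / i = 24100 / 0.088 = 273,863.6364

CHF 273,863.64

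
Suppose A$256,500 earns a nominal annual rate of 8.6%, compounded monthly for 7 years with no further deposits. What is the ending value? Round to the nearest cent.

With 12 periods per year: i = 0.00716667, n = 84.
256,500 × (1+0.00716667)^84 = 256,500 × 1.821851 = 467,304.8130

A$467,304.81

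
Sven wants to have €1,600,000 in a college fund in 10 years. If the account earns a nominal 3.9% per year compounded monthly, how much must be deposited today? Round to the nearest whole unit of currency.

i = 0.039/12 = 0.00325 per month; n = 10·12 = 120.
PV = 1,600,000 / (1 + 0.00325)^120 = 1,600,000 / 1.476047 = 1,083,976.2676

€1,083,976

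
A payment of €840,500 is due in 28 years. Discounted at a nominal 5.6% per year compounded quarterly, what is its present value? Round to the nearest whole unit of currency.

i = 0.056/4 = 0.014 per quarter; n = 28·4 = 112.
PV = FV·(1+i)^(−n) = 840,500 × 0.210741 = 177,127.8120

€177,128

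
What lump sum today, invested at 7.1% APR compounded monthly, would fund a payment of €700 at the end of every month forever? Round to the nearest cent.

€118,309.86

Periodic rate i = 0.071/12 = 0.00591667.
PV = PMT / i = 700 / 0.00591667 = 118,309.8592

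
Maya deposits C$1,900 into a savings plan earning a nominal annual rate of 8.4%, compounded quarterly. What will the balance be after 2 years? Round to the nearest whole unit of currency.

C$2,244

Periodic rate i = 0.084/4 = 0.021; n = 2 × 4 = 8 periods.
FV = PV·(1+i)^n = 1,900 × 1.180880 = 2,243.6729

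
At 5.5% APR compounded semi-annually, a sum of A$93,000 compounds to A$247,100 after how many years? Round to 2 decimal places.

18.01 years

Periodic rate i = 0.055/2 = 0.0275.
(1+i)^n = 247100/93000 = 2.65699, so n = ln 2.65699 / ln 1.0275 = 36.0207 half-years
= 36.0207/2 years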